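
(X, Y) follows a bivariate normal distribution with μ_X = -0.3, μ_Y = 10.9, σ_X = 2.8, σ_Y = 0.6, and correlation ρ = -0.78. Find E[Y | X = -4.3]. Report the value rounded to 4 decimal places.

E[Y | X=x] = μ_Y + ρ(σ_Y/σ_X)(x − μ_X) for jointly normal variables.
E[Y | X=-4.3] = 10.9 + (-0.78)·(0.6/2.8)·(-4.3 − (-0.3)) = 10.9 + (-0.16714)·(-4) = 11.5686.

11.5686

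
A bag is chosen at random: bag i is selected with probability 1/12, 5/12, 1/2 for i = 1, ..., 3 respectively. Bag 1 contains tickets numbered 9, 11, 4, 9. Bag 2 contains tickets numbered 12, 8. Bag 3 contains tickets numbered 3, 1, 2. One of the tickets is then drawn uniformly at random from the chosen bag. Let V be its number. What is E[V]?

E[V | bag 1] = (9+11+4+9)/4 = 33/4.
E[V | bag 2] = (12+8)/2 = 10.
E[V | bag 3] = (3+1+2)/3 = 2.
By the law of total expectation,
E[V] = (1/12)·(33/4) + (5/12)·(10) + (1/2)·(2) = 281/48.

281/48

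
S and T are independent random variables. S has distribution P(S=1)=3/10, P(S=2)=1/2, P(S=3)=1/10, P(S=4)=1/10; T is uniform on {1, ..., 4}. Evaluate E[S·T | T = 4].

8

P(T = 4) = 1/4.
Summing ST·P(x,y) over outcomes with T = 4 gives 2.
E[S·T | T = 4] = (2) / (1/4) = 8.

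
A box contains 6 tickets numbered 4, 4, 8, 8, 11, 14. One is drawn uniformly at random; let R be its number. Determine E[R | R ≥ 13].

14

P(R ≥ 13) = 1/6.
Σ over the event: 14·1/6 = 7/3.
E[R | R ≥ 13] = (7/3) / (1/6) = 14.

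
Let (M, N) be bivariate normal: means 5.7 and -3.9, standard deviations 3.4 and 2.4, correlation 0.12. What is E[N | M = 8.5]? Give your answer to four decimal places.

-3.6628

E[N | M=x] = μ_N + ρ(σ_N/σ_M)(x − μ_M) for jointly normal variables.
E[N | M=8.5] = -3.9 + (0.12)·(2.4/3.4)·(8.5 − (5.7)) = -3.9 + (0.084706)·(2.8) = -3.6628.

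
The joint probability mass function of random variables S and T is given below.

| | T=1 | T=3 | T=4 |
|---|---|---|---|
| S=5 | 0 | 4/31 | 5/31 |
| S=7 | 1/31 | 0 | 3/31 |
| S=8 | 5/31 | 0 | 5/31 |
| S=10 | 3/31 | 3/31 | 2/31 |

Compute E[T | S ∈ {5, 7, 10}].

P(S ∈ {5, 7, 10}) = 21/31.
Σ T·P over the event = 3·(4/31) + 4·(5/31) + 1·(1/31) + 4·(3/31) + 1·(3/31) + 3·(3/31) + 4·(2/31) = 65/31.
E[T | S ∈ {5, 7, 10}] = (65/31) / (21/31) = 65/21.

65/21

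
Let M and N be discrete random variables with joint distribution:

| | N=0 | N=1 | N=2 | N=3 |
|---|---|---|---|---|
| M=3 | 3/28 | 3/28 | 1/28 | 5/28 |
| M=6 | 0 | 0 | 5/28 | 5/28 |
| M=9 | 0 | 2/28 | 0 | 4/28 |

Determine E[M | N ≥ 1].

P(N ≥ 1) = 25/28.
Σ M·P over the event = 3·(3/28) + 3·(1/28) + 3·(5/28) + 6·(5/28) + 6·(5/28) + 9·(2/28) + 9·(4/28) = 141/28.
E[M | N ≥ 1] = (141/28) / (25/28) = 141/25.

141/25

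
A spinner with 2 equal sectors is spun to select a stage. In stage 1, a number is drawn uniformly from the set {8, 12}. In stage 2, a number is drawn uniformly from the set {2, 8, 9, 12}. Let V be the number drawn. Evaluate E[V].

71/8

E[V | stage 1] = (8+12)/2 = 10.
E[V | stage 2] = (2+8+9+12)/4 = 31/4.
E[V] = (1/2)·(10) + (1/2)·(31/4) = 71/8.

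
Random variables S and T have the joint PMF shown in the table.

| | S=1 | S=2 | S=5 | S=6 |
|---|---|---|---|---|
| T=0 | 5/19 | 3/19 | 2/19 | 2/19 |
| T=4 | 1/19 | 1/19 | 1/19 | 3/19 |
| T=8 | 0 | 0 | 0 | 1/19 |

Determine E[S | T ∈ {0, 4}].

P(T ∈ {0, 4}) = 18/19.
Σ S·P over the event = 1·(5/19) + 1·(1/19) + 2·(3/19) + 2·(1/19) + 5·(2/19) + 5·(1/19) + 6·(2/19) + 6·(3/19) = 59/19.
E[S | T ∈ {0, 4}] = (59/19) / (18/19) = 59/18.

59/18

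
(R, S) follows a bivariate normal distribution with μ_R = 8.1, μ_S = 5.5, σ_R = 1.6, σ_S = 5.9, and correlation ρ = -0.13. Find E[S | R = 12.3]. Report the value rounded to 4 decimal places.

The regression of S on R has slope ρ·σ_S/σ_R and passes through (μ_R, μ_S).
E[S | R=12.3] = 5.5 + (-0.13)·(5.9/1.6)·(12.3 − (8.1)) = 5.5 + (-0.47937)·(4.2) = 3.4866.

3.4866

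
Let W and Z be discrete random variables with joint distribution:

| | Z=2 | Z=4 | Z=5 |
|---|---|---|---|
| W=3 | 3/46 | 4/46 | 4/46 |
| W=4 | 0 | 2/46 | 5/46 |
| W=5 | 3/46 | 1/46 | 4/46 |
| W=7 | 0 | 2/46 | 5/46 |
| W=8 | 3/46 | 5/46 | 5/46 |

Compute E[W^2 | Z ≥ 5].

781/23

P(Z ≥ 5) = 1/2.
Σ W^2·P over the event = 9·(4/46) + 16·(5/46) + 25·(4/46) + 49·(5/46) + 64·(5/46) = 781/46.
E[W^2 | Z ≥ 5] = (781/46) / (1/2) = 781/23.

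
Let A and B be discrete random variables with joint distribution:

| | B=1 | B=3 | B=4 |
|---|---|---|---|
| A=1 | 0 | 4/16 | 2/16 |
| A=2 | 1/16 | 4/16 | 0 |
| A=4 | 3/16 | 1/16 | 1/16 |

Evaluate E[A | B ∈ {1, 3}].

30/13

P(B ∈ {1, 3}) = 13/16.
Summing A·P(A=x,B=y) over the conditioning event gives 15/8.
E[A | B ∈ {1, 3}] = (15/8) / (13/16) = 30/13.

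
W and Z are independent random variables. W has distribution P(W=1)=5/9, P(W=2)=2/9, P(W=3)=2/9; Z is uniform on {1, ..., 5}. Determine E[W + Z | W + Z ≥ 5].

P(W + Z ≥ 5) = 8/15.
Summing (W+Z)·P(x,y) over outcomes with W + Z ≥ 5 gives 143/45.
E[W + Z | W + Z ≥ 5] = (143/45) / (8/15) = 143/24.

143/24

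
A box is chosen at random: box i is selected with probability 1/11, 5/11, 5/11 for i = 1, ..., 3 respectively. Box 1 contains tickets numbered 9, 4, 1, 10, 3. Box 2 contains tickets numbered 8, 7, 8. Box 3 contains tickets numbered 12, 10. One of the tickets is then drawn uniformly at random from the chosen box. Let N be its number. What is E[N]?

E[N | box 1] = (9+4+1+10+3)/5 = 27/5.
E[N | box 2] = (8+7+8)/3 = 23/3.
E[N | box 3] = (12+10)/2 = 11.
By the law of total expectation,
E[N] = (1/11)·(27/5) + (5/11)·(23/3) + (5/11)·(11) = 1481/165.

1481/165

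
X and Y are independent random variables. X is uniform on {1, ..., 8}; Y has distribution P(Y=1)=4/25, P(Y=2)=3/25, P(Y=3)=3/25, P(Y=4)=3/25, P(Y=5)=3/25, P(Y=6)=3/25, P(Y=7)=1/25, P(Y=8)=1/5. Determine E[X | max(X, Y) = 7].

161/26

P(max(X, Y) = 7) = 13/100.
Summing X·P(x,y) over outcomes with max(X, Y) = 7 gives 161/200.
E[X | max(X, Y) = 7] = (161/200) / (13/100) = 161/26.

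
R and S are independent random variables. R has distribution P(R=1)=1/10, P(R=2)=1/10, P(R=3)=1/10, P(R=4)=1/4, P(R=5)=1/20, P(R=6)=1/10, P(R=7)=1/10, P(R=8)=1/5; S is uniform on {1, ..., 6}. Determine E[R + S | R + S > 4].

P(R + S > 4) = 9/10.
Summing (R+S)·P(x,y) over outcomes with R + S > 4 gives 95/12.
E[R + S | R + S > 4] = (95/12) / (9/10) = 475/54.

475/54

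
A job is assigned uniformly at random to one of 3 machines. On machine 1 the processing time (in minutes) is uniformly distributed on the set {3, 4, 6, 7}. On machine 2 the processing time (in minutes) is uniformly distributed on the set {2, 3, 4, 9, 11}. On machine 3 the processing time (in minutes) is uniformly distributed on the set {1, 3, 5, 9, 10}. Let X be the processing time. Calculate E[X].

E[X | machine 1] = (3+4+6+7)/4 = 5.
E[X | machine 2] = (2+3+4+9+11)/5 = 29/5.
E[X | machine 3] = (1+3+5+9+10)/5 = 28/5.
E[X] = (1/3)·(5) + (1/3)·(29/5) + (1/3)·(28/5) = 82/15.

82/15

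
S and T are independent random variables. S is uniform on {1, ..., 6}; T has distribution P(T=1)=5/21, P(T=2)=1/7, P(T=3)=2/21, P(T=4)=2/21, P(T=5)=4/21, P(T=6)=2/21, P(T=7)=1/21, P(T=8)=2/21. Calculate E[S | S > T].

P(S > T) = 17/42.
Summing S·P(x,y) over outcomes with S > T gives 115/63.
E[S | S > T] = (115/63) / (17/42) = 230/51.

230/51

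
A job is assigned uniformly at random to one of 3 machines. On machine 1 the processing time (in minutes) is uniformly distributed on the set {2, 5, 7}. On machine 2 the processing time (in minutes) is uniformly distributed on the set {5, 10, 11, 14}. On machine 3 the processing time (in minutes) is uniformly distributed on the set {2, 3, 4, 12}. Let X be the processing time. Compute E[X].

E[X | machine 1] = (2+5+7)/3 = 14/3.
E[X | machine 2] = (5+10+11+14)/4 = 10.
E[X | machine 3] = (2+3+4+12)/4 = 21/4.
E[X] = (1/3)·(14/3) + (1/3)·(10) + (1/3)·(21/4) = 239/36.

239/36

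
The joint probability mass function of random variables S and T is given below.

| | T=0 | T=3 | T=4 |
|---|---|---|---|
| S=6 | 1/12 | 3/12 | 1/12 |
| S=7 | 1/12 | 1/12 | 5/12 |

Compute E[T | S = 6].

13/5

P(S = 6) = 5/12.
Summing T·P(S=x,T=y) over the conditioning event gives 13/12.
E[T | S = 6] = (13/12) / (5/12) = 13/5.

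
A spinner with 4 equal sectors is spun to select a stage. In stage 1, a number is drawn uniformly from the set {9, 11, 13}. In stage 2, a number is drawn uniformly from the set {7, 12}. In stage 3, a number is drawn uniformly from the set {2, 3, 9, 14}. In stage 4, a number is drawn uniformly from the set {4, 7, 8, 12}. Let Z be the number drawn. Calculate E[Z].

E[Z | stage 1] = (9+11+13)/3 = 11.
E[Z | stage 2] = (7+12)/2 = 19/2.
E[Z | stage 3] = (2+3+9+14)/4 = 7.
E[Z | stage 4] = (4+7+8+12)/4 = 31/4.
E[Z] = (1/4)·(11) + (1/4)·(19/2) + (1/4)·(7) + (1/4)·(31/4) = 141/16.

141/16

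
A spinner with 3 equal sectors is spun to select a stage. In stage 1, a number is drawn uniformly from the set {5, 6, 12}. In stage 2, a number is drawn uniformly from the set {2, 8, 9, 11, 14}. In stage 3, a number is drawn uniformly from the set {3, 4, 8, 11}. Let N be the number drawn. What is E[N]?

689/90

E[N | stage 1] = (5+6+12)/3 = 23/3.
E[N | stage 2] = (2+8+9+11+14)/5 = 44/5.
E[N | stage 3] = (3+4+8+11)/4 = 13/2.
E[N] = (1/3)·(23/3) + (1/3)·(44/5) + (1/3)·(13/2) = 689/90.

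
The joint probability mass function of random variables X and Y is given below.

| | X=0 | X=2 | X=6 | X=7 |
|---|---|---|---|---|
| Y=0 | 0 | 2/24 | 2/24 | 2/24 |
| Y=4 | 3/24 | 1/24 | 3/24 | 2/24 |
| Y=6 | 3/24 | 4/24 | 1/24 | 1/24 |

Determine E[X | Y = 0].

5

P(Y = 0) = 1/4.
Σ X·P over the event = 2·(2/24) + 6·(2/24) + 7·(2/24) = 5/4.
E[X | Y = 0] = (5/4) / (1/4) = 5.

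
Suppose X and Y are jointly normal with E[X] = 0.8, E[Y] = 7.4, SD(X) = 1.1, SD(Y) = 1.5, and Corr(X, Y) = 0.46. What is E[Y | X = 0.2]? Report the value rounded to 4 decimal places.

7.0236

E[Y | X=x] = μ_Y + ρ(σ_Y/σ_X)(x − μ_X) for jointly normal variables.
E[Y | X=0.2] = 7.4 + (0.46)·(1.5/1.1)·(0.2 − (0.8)) = 7.4 + (0.62727)·(-0.6) = 7.0236.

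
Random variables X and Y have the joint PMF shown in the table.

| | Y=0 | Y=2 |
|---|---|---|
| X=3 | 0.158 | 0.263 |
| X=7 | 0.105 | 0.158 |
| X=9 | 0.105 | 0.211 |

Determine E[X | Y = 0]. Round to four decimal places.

P(Y = 0) = 0.368.
Σ X·P over the event = 3·(0.158) + 7·(0.105) + 9·(0.105) = 2.154.
E[X | Y = 0] = (2.154) / (0.368) = 5.8533.

5.8533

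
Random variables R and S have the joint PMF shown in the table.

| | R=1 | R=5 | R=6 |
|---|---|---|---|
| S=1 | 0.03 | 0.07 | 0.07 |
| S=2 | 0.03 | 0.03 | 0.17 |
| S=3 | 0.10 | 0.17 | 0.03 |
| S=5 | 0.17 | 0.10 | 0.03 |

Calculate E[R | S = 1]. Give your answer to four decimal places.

P(S = 1) = 0.17.
Σ R·P over the event = 1·(0.03) + 5·(0.07) + 6·(0.07) = 0.80.
E[R | S = 1] = (0.80) / (0.17) = 4.7059.

4.7059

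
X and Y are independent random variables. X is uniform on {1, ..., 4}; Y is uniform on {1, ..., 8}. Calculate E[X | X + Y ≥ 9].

Outcomes with X + Y ≥ 9: (1,8), (2,7), (2,8), (3,6), (3,7), (3,8), (4,5), (4,6), (4,7), (4,8), each with probability 1/32.
E[X | X + Y ≥ 9] = (1 + 2 + 2 + 3 + 3 + 3 + 4 + 4 + 4 + 4) / 10 = 3.

3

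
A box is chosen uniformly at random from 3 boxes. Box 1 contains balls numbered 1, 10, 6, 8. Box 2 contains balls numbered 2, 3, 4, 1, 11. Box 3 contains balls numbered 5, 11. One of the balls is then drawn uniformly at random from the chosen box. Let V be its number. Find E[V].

123/20

E[V | box 1] = (1+10+6+8)/4 = 25/4.
E[V | box 2] = (2+3+4+1+11)/5 = 21/5.
E[V | box 3] = (5+11)/2 = 8.
E[V] = (1/3)·(25/4) + (1/3)·(21/5) + (1/3)·(8) = 123/20.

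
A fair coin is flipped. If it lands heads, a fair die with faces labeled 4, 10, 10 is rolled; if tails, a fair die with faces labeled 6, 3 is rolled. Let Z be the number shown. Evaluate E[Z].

E[Z | heads] = (4+10+10)/3 = 8.
E[Z | tails] = (6+3)/2 = 9/2.
E[Z] = (1/2)·(8) + (1/2)·(9/2) = 25/4.

25/4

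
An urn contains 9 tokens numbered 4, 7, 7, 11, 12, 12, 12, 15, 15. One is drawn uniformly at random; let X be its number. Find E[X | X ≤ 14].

P(X ≤ 14) = 7/9.
Σ over the event: 4·1/9 + 7·2/9 + 11·1/9 + 12·1/3 = 65/9.
E[X | X ≤ 14] = (65/9) / (7/9) = 65/7.

65/7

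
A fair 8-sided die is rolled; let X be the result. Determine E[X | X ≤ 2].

Given X ≤ 2, X is equally likely to be any of {1, 2}.
E[X | X ≤ 2] = (1 + 2) / 2 = 3/2.

3/2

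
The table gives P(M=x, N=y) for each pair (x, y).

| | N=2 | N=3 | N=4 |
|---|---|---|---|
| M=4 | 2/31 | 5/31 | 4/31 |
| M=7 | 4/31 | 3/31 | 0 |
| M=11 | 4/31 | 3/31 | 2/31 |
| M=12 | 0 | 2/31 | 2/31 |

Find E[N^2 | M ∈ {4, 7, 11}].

235/27

P(M ∈ {4, 7, 11}) = 27/31.
Σ N^2·P over the event = 4·(2/31) + 9·(5/31) + 16·(4/31) + 4·(4/31) + 9·(3/31) + 4·(4/31) + 9·(3/31) + 16·(2/31) = 235/31.
E[N^2 | M ∈ {4, 7, 11}] = (235/31) / (27/31) = 235/27.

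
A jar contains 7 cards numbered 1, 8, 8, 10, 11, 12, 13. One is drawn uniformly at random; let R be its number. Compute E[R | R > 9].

23/2

P(R > 9) = 4/7.
Σ over the event: 10·1/7 + 11·1/7 + 12·1/7 + 13·1/7 = 46/7.
E[R | R > 9] = (46/7) / (4/7) = 23/2.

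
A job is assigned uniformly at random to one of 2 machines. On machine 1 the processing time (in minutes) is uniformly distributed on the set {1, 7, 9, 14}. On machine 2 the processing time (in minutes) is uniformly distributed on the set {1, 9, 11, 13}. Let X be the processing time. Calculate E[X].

E[X | machine 1] = (1+7+9+14)/4 = 31/4.
E[X | machine 2] = (1+9+11+13)/4 = 17/2.
E[X] = (1/2)·(31/4) + (1/2)·(17/2) = 65/8.

65/8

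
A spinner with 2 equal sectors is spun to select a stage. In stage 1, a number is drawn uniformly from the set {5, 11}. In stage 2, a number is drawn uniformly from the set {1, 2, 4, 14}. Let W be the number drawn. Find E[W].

E[W | stage 1] = (5+11)/2 = 8.
E[W | stage 2] = (1+2+4+14)/4 = 21/4.
E[W] = (1/2)·(8) + (1/2)·(21/4) = 53/8.

53/8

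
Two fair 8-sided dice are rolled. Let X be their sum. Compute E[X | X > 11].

P(X > 11) = 15/64.
Σ over the event: 12·5/64 + 13·1/16 + 14·3/64 + 15·1/32 + 16·1/64 = 25/8.
E[X | X > 11] = (25/8) / (15/64) = 40/3.

40/3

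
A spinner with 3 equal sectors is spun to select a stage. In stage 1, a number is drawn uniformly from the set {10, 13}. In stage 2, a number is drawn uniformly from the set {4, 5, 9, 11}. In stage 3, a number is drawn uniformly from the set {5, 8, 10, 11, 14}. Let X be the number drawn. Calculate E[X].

189/20

E[X | stage 1] = (10+13)/2 = 23/2.
E[X | stage 2] = (4+5+9+11)/4 = 29/4.
E[X | stage 3] = (5+8+10+11+14)/5 = 48/5.
E[X] = (1/3)·(23/2) + (1/3)·(29/4) + (1/3)·(48/5) = 189/20.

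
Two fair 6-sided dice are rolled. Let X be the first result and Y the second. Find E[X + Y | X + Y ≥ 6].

106/13

P(X + Y ≥ 6) = 13/18.
Summing (X+Y)·P(x,y) over outcomes with X + Y ≥ 6 gives 53/9.
E[X + Y | X + Y ≥ 6] = (53/9) / (13/18) = 106/13.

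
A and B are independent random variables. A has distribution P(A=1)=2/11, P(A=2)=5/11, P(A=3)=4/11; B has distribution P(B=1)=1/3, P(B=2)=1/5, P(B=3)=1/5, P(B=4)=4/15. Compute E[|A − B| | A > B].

77/57

P(A > B) = 19/55.
Summing |A−B|·P(x,y) over outcomes with A > B gives 7/15.
E[|A − B| | A > B] = (7/15) / (19/55) = 77/57.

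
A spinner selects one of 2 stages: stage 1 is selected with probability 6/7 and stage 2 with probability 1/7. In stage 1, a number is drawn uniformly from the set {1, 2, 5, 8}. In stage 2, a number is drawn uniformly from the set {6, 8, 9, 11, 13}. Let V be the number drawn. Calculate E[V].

167/35

E[V | stage 1] = (1+2+5+8)/4 = 4.
E[V | stage 2] = (6+8+9+11+13)/5 = 47/5.
By the law of total expectation,
E[V] = (6/7)·(4) + (1/7)·(47/5) = 167/35.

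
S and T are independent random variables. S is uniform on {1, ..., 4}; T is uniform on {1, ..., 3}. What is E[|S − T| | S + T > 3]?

Outcomes with S + T > 3: (1,3), (2,2), (2,3), (3,1), (3,2), (3,3), (4,1), (4,2), (4,3), each with probability 1/12.
E[|S − T| | S + T > 3] = (2 + 0 + 1 + 2 + 1 + 0 + 3 + 2 + 1) / 9 = 4/3.

4/3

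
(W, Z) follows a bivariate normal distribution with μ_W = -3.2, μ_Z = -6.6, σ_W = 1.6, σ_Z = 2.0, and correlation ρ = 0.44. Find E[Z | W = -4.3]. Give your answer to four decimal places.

-7.2050

For a bivariate normal, E[Z | W=x] = μ_Z + ρ·(σ_Z/σ_W)·(x − μ_W).
E[Z | W=-4.3] = -6.6 + (0.44)·(2.0/1.6)·(-4.3 − (-3.2)) = -6.6 + (0.55)·(-1.1) = -7.2050.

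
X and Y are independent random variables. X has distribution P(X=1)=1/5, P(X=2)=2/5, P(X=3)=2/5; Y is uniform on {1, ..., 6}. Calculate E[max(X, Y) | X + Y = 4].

P(X + Y = 4) = 1/6.
Summing max(X,Y)·P(x,y) over outcomes with X + Y = 4 gives 13/30.
E[max(X, Y) | X + Y = 4] = (13/30) / (1/6) = 13/5.

13/5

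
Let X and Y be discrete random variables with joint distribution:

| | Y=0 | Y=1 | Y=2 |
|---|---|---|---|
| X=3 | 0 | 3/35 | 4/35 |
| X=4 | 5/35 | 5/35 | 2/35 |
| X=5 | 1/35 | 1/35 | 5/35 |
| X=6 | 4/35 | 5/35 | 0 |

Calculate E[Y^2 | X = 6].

P(X = 6) = 9/35.
Summing Y^2·P(X=x,Y=y) over the conditioning event gives 1/7.
E[Y^2 | X = 6] = (1/7) / (9/35) = 5/9.

5/9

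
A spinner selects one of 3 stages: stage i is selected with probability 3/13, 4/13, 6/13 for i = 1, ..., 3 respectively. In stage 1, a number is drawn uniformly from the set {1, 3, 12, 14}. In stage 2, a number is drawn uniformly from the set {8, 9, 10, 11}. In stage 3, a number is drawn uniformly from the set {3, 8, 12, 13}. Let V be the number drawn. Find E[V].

E[V | stage 1] = (1+3+12+14)/4 = 15/2.
E[V | stage 2] = (8+9+10+11)/4 = 19/2.
E[V | stage 3] = (3+8+12+13)/4 = 9.
By the law of total expectation,
E[V] = (3/13)·(15/2) + (4/13)·(19/2) + (6/13)·(9) = 229/26.

229/26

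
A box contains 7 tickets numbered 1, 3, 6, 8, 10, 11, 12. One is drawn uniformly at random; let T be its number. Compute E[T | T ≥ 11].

23/2

P(T ≥ 11) = 2/7.
Σ over the event: 11·1/7 + 12·1/7 = 23/7.
E[T | T ≥ 11] = (23/7) / (2/7) = 23/2.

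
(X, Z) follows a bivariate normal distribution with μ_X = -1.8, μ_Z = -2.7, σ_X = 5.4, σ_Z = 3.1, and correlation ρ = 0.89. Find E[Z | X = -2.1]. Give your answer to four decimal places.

For a bivariate normal, E[Z | X=x] = μ_Z + ρ·(σ_Z/σ_X)·(x − μ_X).
E[Z | X=-2.1] = -2.7 + (0.89)·(3.1/5.4)·(-2.1 − (-1.8)) = -2.7 + (0.51093)·(-0.3) = -2.8533.

-2.8533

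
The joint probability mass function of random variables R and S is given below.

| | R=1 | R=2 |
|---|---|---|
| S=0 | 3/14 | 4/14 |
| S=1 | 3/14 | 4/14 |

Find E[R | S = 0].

11/7

P(S = 0) = 1/2.
Σ R·P over the event = 1·(3/14) + 2·(4/14) = 11/14.
E[R | S = 0] = (11/14) / (1/2) = 11/7.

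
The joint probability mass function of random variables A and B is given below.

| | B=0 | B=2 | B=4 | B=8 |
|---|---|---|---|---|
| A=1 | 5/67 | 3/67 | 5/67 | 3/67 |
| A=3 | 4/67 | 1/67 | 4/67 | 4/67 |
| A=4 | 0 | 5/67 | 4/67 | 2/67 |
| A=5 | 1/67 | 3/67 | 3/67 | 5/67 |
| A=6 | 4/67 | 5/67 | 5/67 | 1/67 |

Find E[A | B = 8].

P(B = 8) = 15/67.
Σ A·P over the event = 1·(3/67) + 3·(4/67) + 4·(2/67) + 5·(5/67) + 6·(1/67) = 54/67.
E[A | B = 8] = (54/67) / (15/67) = 18/5.

18/5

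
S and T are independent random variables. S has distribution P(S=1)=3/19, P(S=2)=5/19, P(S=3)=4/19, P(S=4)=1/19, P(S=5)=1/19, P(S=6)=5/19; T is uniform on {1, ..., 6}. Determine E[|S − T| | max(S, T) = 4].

P(max(S, T) = 4) = 8/57.
Summing |S−T|·P(x,y) over outcomes with max(S, T) = 4 gives 29/114.
E[|S − T| | max(S, T) = 4] = (29/114) / (8/57) = 29/16.

29/16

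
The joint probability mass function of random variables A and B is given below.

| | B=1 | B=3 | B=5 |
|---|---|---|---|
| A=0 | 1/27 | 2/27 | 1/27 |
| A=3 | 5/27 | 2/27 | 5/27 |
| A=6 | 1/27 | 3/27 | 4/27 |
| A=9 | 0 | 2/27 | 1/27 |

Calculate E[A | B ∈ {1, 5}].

P(B ∈ {1, 5}) = 2/3.
Σ A·P over the event = 0·(1/27) + 0·(1/27) + 3·(5/27) + 3·(5/27) + 6·(1/27) + 6·(4/27) + 9·(1/27) = 23/9.
E[A | B ∈ {1, 5}] = (23/9) / (2/3) = 23/6.

23/6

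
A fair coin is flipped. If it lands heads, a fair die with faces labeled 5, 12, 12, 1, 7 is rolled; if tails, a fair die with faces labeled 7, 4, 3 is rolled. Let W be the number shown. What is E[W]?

E[W | heads] = (5+12+12+1+7)/5 = 37/5.
E[W | tails] = (7+4+3)/3 = 14/3.
E[W] = (1/2)·(37/5) + (1/2)·(14/3) = 181/30.

181/30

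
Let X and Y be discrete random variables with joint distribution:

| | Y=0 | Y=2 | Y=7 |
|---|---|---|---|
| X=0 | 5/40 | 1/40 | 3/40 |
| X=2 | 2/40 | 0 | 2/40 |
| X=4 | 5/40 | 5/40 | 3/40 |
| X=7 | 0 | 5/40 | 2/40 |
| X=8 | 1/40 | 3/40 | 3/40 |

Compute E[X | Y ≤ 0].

P(Y ≤ 0) = 13/40.
Summing X·P(X=x,Y=y) over the conditioning event gives 4/5.
E[X | Y ≤ 0] = (4/5) / (13/40) = 32/13.

32/13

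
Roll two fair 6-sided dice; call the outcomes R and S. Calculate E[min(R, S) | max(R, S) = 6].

36/11

P(max(R, S) = 6) = 11/36.
Summing min(R,S)·P(x,y) over outcomes with max(R, S) = 6 gives 1.
E[min(R, S) | max(R, S) = 6] = (1) / (11/36) = 36/11.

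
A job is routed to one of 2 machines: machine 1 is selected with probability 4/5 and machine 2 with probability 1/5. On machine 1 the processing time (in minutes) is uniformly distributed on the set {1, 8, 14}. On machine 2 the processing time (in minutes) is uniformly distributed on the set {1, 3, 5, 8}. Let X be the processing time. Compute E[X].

419/60

E[X | machine 1] = (1+8+14)/3 = 23/3.
E[X | machine 2] = (1+3+5+8)/4 = 17/4.
By the law of total expectation,
E[X] = (4/5)·(23/3) + (1/5)·(17/4) = 419/60.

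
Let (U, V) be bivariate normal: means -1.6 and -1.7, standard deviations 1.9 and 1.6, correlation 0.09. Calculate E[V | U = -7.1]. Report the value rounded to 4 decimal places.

-2.1168

E[V | U=x] = μ_V + ρ(σ_V/σ_U)(x − μ_U) for jointly normal variables.
E[V | U=-7.1] = -1.7 + (0.09)·(1.6/1.9)·(-7.1 − (-1.6)) = -1.7 + (0.075789)·(-5.5) = -2.1168.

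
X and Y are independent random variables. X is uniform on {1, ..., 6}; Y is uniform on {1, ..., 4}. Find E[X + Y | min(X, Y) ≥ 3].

Outcomes with min(X, Y) ≥ 3: (3,3), (3,4), (4,3), (4,4), (5,3), (5,4), (6,3), (6,4), each with probability 1/24.
E[X + Y | min(X, Y) ≥ 3] = (6 + 7 + 7 + 8 + 8 + 9 + 9 + 10) / 8 = 8.

8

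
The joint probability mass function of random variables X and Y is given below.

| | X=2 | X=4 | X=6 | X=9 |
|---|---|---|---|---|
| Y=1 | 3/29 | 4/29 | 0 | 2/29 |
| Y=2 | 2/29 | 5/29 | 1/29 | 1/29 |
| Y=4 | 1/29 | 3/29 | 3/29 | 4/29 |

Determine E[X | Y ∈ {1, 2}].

P(Y ∈ {1, 2}) = 18/29.
Summing X·P(X=x,Y=y) over the conditioning event gives 79/29.
E[X | Y ∈ {1, 2}] = (79/29) / (18/29) = 79/18.

79/18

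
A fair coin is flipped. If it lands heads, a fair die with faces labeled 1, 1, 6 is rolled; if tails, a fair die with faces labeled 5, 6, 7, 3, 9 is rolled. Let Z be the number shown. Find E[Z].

13/3

E[Z | heads] = (1+1+6)/3 = 8/3.
E[Z | tails] = (5+6+7+3+9)/5 = 6.
E[Z] = (1/2)·(8/3) + (1/2)·(6) = 13/3.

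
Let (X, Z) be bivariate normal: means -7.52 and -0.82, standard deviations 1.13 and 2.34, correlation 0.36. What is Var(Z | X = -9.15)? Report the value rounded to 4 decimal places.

4.7660

Var(Z | X=x) = (1 − ρ²)·σ_Z².
Var(Z | X=-9.15) = (2.34)²·(1 − (0.36)²) = 5.4756·0.8704 = 4.7660.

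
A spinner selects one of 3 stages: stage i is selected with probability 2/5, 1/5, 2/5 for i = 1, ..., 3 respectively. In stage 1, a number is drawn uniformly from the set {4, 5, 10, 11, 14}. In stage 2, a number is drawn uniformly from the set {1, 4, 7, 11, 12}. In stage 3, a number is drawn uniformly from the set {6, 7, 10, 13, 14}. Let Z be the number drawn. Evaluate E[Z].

223/25

E[Z | stage 1] = (4+5+10+11+14)/5 = 44/5.
E[Z | stage 2] = (1+4+7+11+12)/5 = 7.
E[Z | stage 3] = (6+7+10+13+14)/5 = 10.
By the law of total expectation,
E[Z] = (2/5)·(44/5) + (1/5)·(7) + (2/5)·(10) = 223/25.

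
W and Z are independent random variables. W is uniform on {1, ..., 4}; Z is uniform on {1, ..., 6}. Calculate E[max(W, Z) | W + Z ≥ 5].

P(W + Z ≥ 5) = 3/4.
Summing max(W,Z)·P(x,y) over outcomes with W + Z ≥ 5 gives 27/8.
E[max(W, Z) | W + Z ≥ 5] = (27/8) / (3/4) = 9/2.

9/2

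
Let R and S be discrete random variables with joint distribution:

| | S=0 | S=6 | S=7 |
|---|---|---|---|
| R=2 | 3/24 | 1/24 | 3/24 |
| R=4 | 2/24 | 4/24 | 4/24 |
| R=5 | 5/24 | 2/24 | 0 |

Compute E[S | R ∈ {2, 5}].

P(R ∈ {2, 5}) = 7/12.
Σ S·P over the event = 0·(3/24) + 6·(1/24) + 7·(3/24) + 0·(5/24) + 6·(2/24) = 13/8.
E[S | R ∈ {2, 5}] = (13/8) / (7/12) = 39/14.

39/14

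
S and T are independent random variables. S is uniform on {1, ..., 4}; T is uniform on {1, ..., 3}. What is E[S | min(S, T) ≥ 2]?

Outcomes with min(S, T) ≥ 2: (2,2), (2,3), (3,2), (3,3), (4,2), (4,3), each with probability 1/12.
E[S | min(S, T) ≥ 2] = (2 + 2 + 3 + 3 + 4 + 4) / 6 = 3.

3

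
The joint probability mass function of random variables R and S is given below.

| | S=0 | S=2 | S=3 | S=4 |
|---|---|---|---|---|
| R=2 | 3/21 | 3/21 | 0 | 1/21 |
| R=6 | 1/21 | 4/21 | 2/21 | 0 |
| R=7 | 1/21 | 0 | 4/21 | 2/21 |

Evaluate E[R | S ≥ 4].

16/3

P(S ≥ 4) = 1/7.
Σ R·P over the event = 2·(1/21) + 7·(2/21) = 16/21.
E[R | S ≥ 4] = (16/21) / (1/7) = 16/3.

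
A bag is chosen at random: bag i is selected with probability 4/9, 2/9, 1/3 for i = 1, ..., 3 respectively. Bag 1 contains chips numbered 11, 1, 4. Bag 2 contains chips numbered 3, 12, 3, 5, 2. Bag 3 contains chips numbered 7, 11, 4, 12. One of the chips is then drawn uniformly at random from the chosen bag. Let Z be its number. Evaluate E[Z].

E[Z | bag 1] = (11+1+4)/3 = 16/3.
E[Z | bag 2] = (3+12+3+5+2)/5 = 5.
E[Z | bag 3] = (7+11+4+12)/4 = 17/2.
E[Z] = (4/9)·(16/3) + (2/9)·(5) + (1/3)·(17/2) = 341/54.

341/54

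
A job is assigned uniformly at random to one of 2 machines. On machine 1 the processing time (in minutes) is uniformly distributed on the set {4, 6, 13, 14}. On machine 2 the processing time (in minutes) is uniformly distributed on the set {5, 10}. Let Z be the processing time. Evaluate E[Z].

67/8

E[Z | machine 1] = (4+6+13+14)/4 = 37/4.
E[Z | machine 2] = (5+10)/2 = 15/2.
E[Z] = (1/2)·(37/4) + (1/2)·(15/2) = 67/8.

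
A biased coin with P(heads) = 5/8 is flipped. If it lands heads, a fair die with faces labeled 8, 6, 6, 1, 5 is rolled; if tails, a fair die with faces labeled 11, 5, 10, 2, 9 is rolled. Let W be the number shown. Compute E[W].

E[W | heads] = (8+6+6+1+5)/5 = 26/5.
E[W | tails] = (11+5+10+2+9)/5 = 37/5.
By the law of total expectation,
E[W] = (5/8)·(26/5) + (3/8)·(37/5) = 241/40.

241/40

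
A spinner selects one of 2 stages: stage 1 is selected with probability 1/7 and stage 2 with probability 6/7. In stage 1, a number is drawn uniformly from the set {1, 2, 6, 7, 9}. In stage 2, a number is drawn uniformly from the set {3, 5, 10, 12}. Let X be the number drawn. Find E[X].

E[X | stage 1] = (1+2+6+7+9)/5 = 5.
E[X | stage 2] = (3+5+10+12)/4 = 15/2.
E[X] = (1/7)·(5) + (6/7)·(15/2) = 50/7.

50/7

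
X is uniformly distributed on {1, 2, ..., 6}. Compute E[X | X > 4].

Given X > 4, X is equally likely to be any of {5, 6}.
E[X | X > 4] = (5 + 6) / 2 = 11/2.

11/2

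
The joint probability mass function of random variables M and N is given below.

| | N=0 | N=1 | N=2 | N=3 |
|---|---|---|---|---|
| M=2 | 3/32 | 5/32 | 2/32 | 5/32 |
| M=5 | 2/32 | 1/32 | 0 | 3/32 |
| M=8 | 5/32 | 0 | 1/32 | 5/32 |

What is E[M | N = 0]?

P(N = 0) = 5/16.
Σ M·P over the event = 2·(3/32) + 5·(2/32) + 8·(5/32) = 7/4.
E[M | N = 0] = (7/4) / (5/16) = 28/5.

28/5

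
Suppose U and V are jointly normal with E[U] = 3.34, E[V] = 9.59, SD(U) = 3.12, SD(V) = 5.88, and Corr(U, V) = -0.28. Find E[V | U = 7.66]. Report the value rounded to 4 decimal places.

7.3104

The regression of V on U has slope ρ·σ_V/σ_U and passes through (μ_U, μ_V).
E[V | U=7.66] = 9.59 + (-0.28)·(5.88/3.12)·(7.66 − (3.34)) = 9.59 + (-0.52769)·(4.32) = 7.3104.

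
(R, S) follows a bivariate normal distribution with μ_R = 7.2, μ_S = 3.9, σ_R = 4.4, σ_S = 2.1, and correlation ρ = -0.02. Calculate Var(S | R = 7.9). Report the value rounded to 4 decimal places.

4.4082

Var(S | R=x) = (1 − ρ²)·σ_S².
Var(S | R=7.9) = (2.1)²·(1 − (-0.02)²) = 4.41·0.9996 = 4.4082.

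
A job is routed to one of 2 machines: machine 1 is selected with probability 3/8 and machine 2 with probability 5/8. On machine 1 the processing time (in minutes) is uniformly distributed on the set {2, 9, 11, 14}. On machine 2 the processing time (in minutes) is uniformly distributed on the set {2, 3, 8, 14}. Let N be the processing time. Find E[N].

E[N | machine 1] = (2+9+11+14)/4 = 9.
E[N | machine 2] = (2+3+8+14)/4 = 27/4.
By the law of total expectation,
E[N] = (3/8)·(9) + (5/8)·(27/4) = 243/32.

243/32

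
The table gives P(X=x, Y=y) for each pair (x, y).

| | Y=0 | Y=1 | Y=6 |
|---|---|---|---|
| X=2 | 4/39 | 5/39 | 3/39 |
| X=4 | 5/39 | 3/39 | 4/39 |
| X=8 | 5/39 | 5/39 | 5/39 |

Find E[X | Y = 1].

P(Y = 1) = 1/3.
Σ X·P over the event = 2·(5/39) + 4·(3/39) + 8·(5/39) = 62/39.
E[X | Y = 1] = (62/39) / (1/3) = 62/13.

62/13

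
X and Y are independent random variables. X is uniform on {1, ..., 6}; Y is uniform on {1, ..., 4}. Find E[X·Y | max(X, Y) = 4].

64/7

P(max(X, Y) = 4) = 7/24.
Summing XY·P(x,y) over outcomes with max(X, Y) = 4 gives 8/3.
E[X·Y | max(X, Y) = 4] = (8/3) / (7/24) = 64/7.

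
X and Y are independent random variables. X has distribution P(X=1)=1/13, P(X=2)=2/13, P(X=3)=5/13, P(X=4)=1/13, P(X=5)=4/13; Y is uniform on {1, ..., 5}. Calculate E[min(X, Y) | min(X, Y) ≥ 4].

P(min(X, Y) ≥ 4) = 2/13.
Summing min(X,Y)·P(x,y) over outcomes with min(X, Y) ≥ 4 gives 44/65.
E[min(X, Y) | min(X, Y) ≥ 4] = (44/65) / (2/13) = 22/5.

22/5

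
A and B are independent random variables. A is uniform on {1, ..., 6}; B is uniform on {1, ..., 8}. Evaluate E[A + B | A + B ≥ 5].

P(A + B ≥ 5) = 7/8.
Summing (A+B)·P(x,y) over outcomes with A + B ≥ 5 gives 91/12.
E[A + B | A + B ≥ 5] = (91/12) / (7/8) = 26/3.

26/3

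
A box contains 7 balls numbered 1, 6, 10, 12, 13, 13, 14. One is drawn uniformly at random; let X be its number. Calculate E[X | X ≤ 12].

P(X ≤ 12) = 4/7.
Σ over the event: 1·1/7 + 6·1/7 + 10·1/7 + 12·1/7 = 29/7.
E[X | X ≤ 12] = (29/7) / (4/7) = 29/4.

29/4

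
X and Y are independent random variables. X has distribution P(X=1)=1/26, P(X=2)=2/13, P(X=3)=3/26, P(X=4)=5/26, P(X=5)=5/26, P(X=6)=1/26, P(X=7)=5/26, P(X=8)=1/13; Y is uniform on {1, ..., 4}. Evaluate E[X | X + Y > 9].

P(X + Y > 9) = 17/104.
Summing X·P(x,y) over outcomes with X + Y > 9 gives 31/26.
E[X | X + Y > 9] = (31/26) / (17/104) = 124/17.

124/17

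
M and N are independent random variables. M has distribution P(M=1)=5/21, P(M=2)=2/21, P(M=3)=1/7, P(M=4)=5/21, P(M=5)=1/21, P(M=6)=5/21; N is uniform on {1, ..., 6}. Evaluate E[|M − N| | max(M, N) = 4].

P(max(M, N) = 4) = 5/21.
Summing |M−N|·P(x,y) over outcomes with max(M, N) = 4 gives 26/63.
E[|M − N| | max(M, N) = 4] = (26/63) / (5/21) = 26/15.

26/15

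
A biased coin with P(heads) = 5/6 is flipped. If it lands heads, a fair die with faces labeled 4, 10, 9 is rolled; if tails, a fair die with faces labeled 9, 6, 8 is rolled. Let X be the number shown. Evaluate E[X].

E[X | heads] = (4+10+9)/3 = 23/3.
E[X | tails] = (9+6+8)/3 = 23/3.
E[X] = (5/6)·(23/3) + (1/6)·(23/3) = 23/3.

23/3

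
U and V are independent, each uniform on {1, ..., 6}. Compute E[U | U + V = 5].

5/2

Outcomes with U + V = 5: (1,4), (2,3), (3,2), (4,1), each with probability 1/36.
E[U | U + V = 5] = (1 + 2 + 3 + 4) / 4 = 5/2.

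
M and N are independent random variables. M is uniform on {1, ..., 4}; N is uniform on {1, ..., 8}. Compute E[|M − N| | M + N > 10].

Outcomes with M + N > 10: (3,8), (4,7), (4,8), each with probability 1/32.
E[|M − N| | M + N > 10] = (5 + 3 + 4) / 3 = 4.

4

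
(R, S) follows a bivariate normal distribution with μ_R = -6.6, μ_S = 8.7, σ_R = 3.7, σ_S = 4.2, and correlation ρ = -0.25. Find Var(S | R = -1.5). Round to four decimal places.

16.5375

The conditional variance in a bivariate normal is σ_S²(1 − ρ²), independent of x.
Var(S | R=-1.5) = (4.2)²·(1 − (-0.25)²) = 17.64·0.9375 = 16.5375.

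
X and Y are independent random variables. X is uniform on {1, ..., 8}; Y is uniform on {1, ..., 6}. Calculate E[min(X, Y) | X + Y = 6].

9/5

P(X + Y = 6) = 5/48.
Summing min(X,Y)·P(x,y) over outcomes with X + Y = 6 gives 3/16.
E[min(X, Y) | X + Y = 6] = (3/16) / (5/48) = 9/5.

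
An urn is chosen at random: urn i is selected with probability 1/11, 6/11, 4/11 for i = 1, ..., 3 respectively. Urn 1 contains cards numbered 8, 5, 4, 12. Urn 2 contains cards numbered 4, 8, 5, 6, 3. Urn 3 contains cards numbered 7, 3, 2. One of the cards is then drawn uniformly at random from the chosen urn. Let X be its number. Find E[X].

E[X | urn 1] = (8+5+4+12)/4 = 29/4.
E[X | urn 2] = (4+8+5+6+3)/5 = 26/5.
E[X | urn 3] = (7+3+2)/3 = 4.
By the law of total expectation,
E[X] = (1/11)·(29/4) + (6/11)·(26/5) + (4/11)·(4) = 99/20.

99/20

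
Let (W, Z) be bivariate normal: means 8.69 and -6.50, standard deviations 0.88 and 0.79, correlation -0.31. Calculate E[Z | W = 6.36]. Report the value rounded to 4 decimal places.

The regression of Z on W has slope ρ·σ_Z/σ_W and passes through (μ_W, μ_Z).
E[Z | W=6.36] = -6.50 + (-0.31)·(0.79/0.88)·(6.36 − (8.69)) = -6.50 + (-0.2783)·(-2.33) = -5.8516.

-5.8516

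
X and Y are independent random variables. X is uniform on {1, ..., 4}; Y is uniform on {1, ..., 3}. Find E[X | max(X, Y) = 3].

P(max(X, Y) = 3) = 5/12.
Summing X·P(x,y) over outcomes with max(X, Y) = 3 gives 1.
E[X | max(X, Y) = 3] = (1) / (5/12) = 12/5.

12/5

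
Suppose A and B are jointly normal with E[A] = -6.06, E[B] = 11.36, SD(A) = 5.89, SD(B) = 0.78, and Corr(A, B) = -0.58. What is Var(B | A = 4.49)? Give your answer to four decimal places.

For a bivariate normal, Var(B | A=x) = σ_B²(1 − ρ²).
Var(B | A=4.49) = (0.78)²·(1 − (-0.58)²) = 0.6084·0.6636 = 0.4037.

0.4037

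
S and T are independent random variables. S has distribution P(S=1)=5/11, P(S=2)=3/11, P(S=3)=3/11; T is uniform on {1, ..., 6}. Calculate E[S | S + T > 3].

104/53

P(S + T > 3) = 53/66.
Summing S·P(x,y) over outcomes with S + T > 3 gives 52/33.
E[S | S + T > 3] = (52/33) / (53/66) = 104/53.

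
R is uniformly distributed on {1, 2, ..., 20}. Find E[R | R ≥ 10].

15

Given R ≥ 10, R is equally likely to be any of {10, 11, 12, 13, 14, 15, 16, 17, 18, 19, 20}.
E[R | R ≥ 10] = (10 + 11 + 12 + 13 + 14 + 15 + 16 + 17 + 18 + 19 + 20) / 11 = 15.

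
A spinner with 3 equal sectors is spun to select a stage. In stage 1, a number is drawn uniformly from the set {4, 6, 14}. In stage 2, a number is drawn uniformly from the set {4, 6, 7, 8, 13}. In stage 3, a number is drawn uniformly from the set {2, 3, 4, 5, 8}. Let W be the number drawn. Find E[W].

E[W | stage 1] = (4+6+14)/3 = 8.
E[W | stage 2] = (4+6+7+8+13)/5 = 38/5.
E[W | stage 3] = (2+3+4+5+8)/5 = 22/5.
By the law of total expectation,
E[W] = (1/3)·(8) + (1/3)·(38/5) + (1/3)·(22/5) = 20/3.

20/3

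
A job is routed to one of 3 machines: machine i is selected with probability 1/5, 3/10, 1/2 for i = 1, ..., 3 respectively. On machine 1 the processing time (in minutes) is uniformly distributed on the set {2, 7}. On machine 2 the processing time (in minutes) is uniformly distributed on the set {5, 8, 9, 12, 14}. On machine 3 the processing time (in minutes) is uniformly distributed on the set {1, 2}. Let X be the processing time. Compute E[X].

453/100

E[X | machine 1] = (2+7)/2 = 9/2.
E[X | machine 2] = (5+8+9+12+14)/5 = 48/5.
E[X | machine 3] = (1+2)/2 = 3/2.
By the law of total expectation,
E[X] = (1/5)·(9/2) + (3/10)·(48/5) + (1/2)·(3/2) = 453/100.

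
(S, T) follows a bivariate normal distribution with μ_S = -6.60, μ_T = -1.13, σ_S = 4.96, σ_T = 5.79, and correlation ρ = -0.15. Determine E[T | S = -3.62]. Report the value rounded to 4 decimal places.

For a bivariate normal, E[T | S=x] = μ_T + ρ·(σ_T/σ_S)·(x − μ_S).
E[T | S=-3.62] = -1.13 + (-0.15)·(5.79/4.96)·(-3.62 − (-6.60)) = -1.13 + (-0.1751)·(2.98) = -1.6518.

-1.6518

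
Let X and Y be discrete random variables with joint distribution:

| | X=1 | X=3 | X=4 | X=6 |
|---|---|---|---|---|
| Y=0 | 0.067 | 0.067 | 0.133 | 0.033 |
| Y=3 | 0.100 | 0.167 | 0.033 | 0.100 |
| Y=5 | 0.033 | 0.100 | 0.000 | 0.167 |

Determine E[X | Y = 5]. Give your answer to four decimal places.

P(Y = 5) = 0.300.
Summing X·P(X=x,Y=y) over the conditioning event gives 1.335.
E[X | Y = 5] = (1.335) / (0.300) = 4.4500.

4.4500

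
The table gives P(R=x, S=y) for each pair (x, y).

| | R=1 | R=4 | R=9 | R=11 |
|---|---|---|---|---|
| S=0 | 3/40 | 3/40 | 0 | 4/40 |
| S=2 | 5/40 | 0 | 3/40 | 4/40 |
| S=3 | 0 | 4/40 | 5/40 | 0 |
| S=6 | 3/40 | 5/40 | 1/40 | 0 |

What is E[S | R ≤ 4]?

P(R ≤ 4) = 23/40.
Σ S·P over the event = 0·(3/40) + 2·(5/40) + 6·(3/40) + 0·(3/40) + 3·(4/40) + 6·(5/40) = 7/4.
E[S | R ≤ 4] = (7/4) / (23/40) = 70/23.

70/23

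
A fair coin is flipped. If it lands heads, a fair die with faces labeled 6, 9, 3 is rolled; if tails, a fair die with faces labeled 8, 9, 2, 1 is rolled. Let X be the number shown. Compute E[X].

11/2

E[X | heads] = (6+9+3)/3 = 6.
E[X | tails] = (8+9+2+1)/4 = 5.
By the law of total expectation,
E[X] = (1/2)·(6) + (1/2)·(5) = 11/2.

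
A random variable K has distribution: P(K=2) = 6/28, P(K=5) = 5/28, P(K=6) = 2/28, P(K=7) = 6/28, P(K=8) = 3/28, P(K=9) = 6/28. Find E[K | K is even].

48/11

P(K is even) = 11/28.
Σ over the event: 2·3/14 + 6·1/14 + 8·3/28 = 12/7.
E[K | K is even] = (12/7) / (11/28) = 48/11.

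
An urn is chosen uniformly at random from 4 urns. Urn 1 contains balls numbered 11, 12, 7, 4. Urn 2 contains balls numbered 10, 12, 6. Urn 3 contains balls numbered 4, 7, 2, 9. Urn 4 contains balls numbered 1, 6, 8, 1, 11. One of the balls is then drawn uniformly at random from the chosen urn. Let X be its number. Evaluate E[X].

E[X | urn 1] = (11+12+7+4)/4 = 17/2.
E[X | urn 2] = (10+12+6)/3 = 28/3.
E[X | urn 3] = (4+7+2+9)/4 = 11/2.
E[X | urn 4] = (1+6+8+1+11)/5 = 27/5.
E[X] = (1/4)·(17/2) + (1/4)·(28/3) + (1/4)·(11/2) + (1/4)·(27/5) = 431/60.

431/60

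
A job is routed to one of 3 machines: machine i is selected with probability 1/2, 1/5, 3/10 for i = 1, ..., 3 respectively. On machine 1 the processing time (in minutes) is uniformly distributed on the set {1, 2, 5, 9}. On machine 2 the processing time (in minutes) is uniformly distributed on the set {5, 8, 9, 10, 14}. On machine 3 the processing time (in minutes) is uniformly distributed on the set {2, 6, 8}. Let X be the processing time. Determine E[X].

E[X | machine 1] = (1+2+5+9)/4 = 17/4.
E[X | machine 2] = (5+8+9+10+14)/5 = 46/5.
E[X | machine 3] = (2+6+8)/3 = 16/3.
By the law of total expectation,
E[X] = (1/2)·(17/4) + (1/5)·(46/5) + (3/10)·(16/3) = 1113/200.

1113/200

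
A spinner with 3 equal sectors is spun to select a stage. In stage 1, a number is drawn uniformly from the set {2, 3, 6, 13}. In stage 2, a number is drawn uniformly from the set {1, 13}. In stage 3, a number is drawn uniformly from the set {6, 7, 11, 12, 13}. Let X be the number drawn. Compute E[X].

E[X | stage 1] = (2+3+6+13)/4 = 6.
E[X | stage 2] = (1+13)/2 = 7.
E[X | stage 3] = (6+7+11+12+13)/5 = 49/5.
By the law of total expectation,
E[X] = (1/3)·(6) + (1/3)·(7) + (1/3)·(49/5) = 38/5.

38/5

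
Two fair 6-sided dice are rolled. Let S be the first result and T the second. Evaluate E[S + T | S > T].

7

P(S > T) = 5/12.
Summing (S+T)·P(x,y) over outcomes with S > T gives 35/12.
E[S + T | S > T] = (35/12) / (5/12) = 7.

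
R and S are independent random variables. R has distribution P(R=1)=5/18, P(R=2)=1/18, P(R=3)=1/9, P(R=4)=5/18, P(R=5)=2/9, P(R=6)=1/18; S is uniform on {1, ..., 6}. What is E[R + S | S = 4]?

P(S = 4) = 1/6.
Summing (R+S)·P(x,y) over outcomes with S = 4 gives 131/108.
E[R + S | S = 4] = (131/108) / (1/6) = 131/18.

131/18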